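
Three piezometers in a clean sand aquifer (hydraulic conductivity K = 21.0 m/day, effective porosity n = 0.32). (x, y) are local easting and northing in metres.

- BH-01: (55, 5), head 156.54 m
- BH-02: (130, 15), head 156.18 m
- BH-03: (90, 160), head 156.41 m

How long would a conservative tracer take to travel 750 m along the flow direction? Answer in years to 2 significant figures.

6.5 years

Taking BH-01 as reference: BH-02−BH-01 = (75, 10, -0.36); BH-03−BH-01 = (35, 155, -0.13).
Solve a·Δx + b·Δy = Δh: det = 75·155 − 35·10 = 11275.
∂h/∂x = [(-0.36)·155 − (-0.13)·10] / 11275 = -0.004834
∂h/∂y = [75·(-0.13) − 35·(-0.36)] / 11275 = +0.0002528
|∇h| = √(-0.004834² + 0.0002528²) = 0.004841
Seepage velocity v = K·i/n = 21.0 × 0.004841 / 0.32 = 0.3177 m/day.
t = 750 / 0.3177 = 2361 days = 6.46 years.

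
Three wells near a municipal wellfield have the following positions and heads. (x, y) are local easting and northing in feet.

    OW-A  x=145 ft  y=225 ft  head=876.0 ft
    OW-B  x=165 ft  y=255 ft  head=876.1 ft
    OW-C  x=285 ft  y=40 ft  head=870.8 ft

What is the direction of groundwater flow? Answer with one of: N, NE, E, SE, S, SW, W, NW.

SE

Three-point gradient (reference OW-A): Δ to OW-B = (20, 30, +0.1), Δ to OW-C = (140, -185, -5.2).
∂h/∂x = -0.01741, ∂h/∂y = +0.01494 (det = -7900).
Flow = −∇h = (+0.01741 east, -0.01494 north), which points southeast.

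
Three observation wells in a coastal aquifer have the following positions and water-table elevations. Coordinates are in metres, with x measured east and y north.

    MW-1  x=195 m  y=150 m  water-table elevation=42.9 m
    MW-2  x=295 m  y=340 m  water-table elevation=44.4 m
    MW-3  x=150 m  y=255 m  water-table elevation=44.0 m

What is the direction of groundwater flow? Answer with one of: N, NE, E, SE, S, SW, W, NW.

Taking MW-1 as reference: MW-2−MW-1 = (100, 190, +1.5); MW-3−MW-1 = (-45, 105, +1.1).
Determinant of the coordinate differences = 100·105 − (-45)·190 = 19050.
∂h/∂x = [(+1.5)·105 − (+1.1)·190] / 19050 = -0.002703
∂h/∂y = [100·(+1.1) − (-45)·(+1.5)] / 19050 = +0.009318
Flow = −∇h = (+0.002703 east, -0.009318 north), which points south.

S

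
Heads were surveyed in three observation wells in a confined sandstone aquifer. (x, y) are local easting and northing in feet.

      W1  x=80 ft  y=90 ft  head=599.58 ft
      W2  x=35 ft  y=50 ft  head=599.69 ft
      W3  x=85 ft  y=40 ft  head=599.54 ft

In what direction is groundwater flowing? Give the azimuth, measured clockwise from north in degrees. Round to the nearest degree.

100°

Taking W1 as reference: W2−W1 = (-45, -40, +0.11); W3−W1 = (5, -50, -0.04).
Solve a·Δx + b·Δy = Δh: det = (-45)·(-50) − 5·(-40) = 2450.
∂h/∂x = [(+0.11)·(-50) − (-0.04)·(-40)] / 2450 = -0.002898
∂h/∂y = [(-45)·(-0.04) − 5·(+0.11)] / 2450 = +0.0005102
Flow direction (−∇h) has components (+0.002898 E, -0.0005102 N).
Azimuth = atan2(E, N) = atan2(+0.002898, -0.0005102) = 100.0° ≈ 100°.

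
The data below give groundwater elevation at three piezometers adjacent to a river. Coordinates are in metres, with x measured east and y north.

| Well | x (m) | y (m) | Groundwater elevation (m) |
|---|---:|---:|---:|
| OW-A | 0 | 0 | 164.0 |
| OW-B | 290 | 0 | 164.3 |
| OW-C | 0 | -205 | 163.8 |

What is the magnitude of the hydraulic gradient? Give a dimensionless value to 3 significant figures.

0.00142

∂h/∂x = (164.3 − 164.0) / (290 − 0) = +0.001034
∂h/∂y = (163.8 − 164.0) / (-205 − 0) = +0.0009756
|∇h| = √(0.001034² + 0.0009756²) = 0.001422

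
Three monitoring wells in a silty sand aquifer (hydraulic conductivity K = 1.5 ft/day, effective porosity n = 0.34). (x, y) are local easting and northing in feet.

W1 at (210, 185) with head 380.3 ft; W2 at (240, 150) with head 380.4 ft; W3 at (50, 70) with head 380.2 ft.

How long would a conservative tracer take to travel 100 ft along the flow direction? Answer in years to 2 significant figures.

With h = a·x + b·y + c and W1 as origin, the differences give:
  30·a + (-35)·b = +0.1
  (-160)·a + (-115)·b = -0.1
Eliminate b (×(-115) and ×(-35), subtract): -9050·a = -15.00 → a = ∂h/∂x = +0.001657
Back-substitute: b = ∂h/∂y = -0.001436.
|∇h| = √(0.001657² + -0.001436²) = 0.002193
Seepage velocity v = K·i/n = 1.5 × 0.002193 / 0.34 = 0.009675 ft/day.
t = 100 / 0.009675 = 1.034e+04 days = 28.3 years.

28 years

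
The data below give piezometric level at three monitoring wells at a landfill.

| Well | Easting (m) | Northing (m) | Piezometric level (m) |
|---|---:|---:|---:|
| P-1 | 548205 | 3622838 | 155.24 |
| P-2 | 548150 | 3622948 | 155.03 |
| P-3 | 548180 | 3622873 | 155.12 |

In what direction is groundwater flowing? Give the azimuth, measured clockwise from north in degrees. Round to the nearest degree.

With h = a·x + b·y + c and P-1 as origin, the differences give:
  (-55)·a + 110·b = -0.21
  (-25)·a + 35·b = -0.12
Eliminate b (×35 and ×110, subtract): 825·a = 5.850 → a = ∂h/∂x = +0.007091
Back-substitute: b = ∂h/∂y = +0.001636.
Flow direction (−∇h) has components (-0.007091 E, -0.001636 N).
Azimuth = atan2(E, N) = atan2(-0.007091, -0.001636) = 257.0° ≈ 257°.

257°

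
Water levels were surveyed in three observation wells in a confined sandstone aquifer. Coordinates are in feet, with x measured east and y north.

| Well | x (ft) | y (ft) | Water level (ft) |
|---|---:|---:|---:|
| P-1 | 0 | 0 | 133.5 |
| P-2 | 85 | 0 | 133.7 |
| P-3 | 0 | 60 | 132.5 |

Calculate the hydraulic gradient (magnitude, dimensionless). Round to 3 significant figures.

∂h/∂x = (133.7 − 133.5) / (85 − 0) = +0.002353
∂h/∂y = (132.5 − 133.5) / (60 − 0) = -0.01667
|∇h| = √(0.002353² + -0.01667²) = 0.01684

0.0168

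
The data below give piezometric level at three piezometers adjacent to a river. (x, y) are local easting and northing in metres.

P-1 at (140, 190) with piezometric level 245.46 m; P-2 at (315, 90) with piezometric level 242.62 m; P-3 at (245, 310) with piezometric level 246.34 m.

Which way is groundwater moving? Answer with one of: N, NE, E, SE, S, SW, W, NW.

SE

Taking P-1 as reference: P-2−P-1 = (175, -100, -2.84); P-3−P-1 = (105, 120, +0.88).
Solve a·Δx + b·Δy = Δh: det = 175·120 − 105·(-100) = 31500.
∂h/∂x = [(-2.84)·120 − (+0.88)·(-100)] / 31500 = -0.008025
∂h/∂y = [175·(+0.88) − 105·(-2.84)] / 31500 = +0.01436
Flow = −∇h = (+0.008025 east, -0.01436 north), which points southeast.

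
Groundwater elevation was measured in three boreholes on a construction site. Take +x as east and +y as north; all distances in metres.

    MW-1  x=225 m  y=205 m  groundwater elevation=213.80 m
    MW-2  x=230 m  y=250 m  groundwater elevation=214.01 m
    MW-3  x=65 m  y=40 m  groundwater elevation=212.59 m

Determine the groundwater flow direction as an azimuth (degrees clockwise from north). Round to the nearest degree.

Taking MW-1 as reference: MW-2−MW-1 = (5, 45, +0.21); MW-3−MW-1 = (-160, -165, -1.21).
Solve a·Δx + b·Δy = Δh: det = 5·(-165) − (-160)·45 = 6375.
∂h/∂x = [(+0.21)·(-165) − (-1.21)·45] / 6375 = +0.003106
∂h/∂y = [5·(-1.21) − (-160)·(+0.21)] / 6375 = +0.004322
Flow direction (−∇h) has components (-0.003106 E, -0.004322 N).
Azimuth = atan2(E, N) = atan2(-0.003106, -0.004322) = 215.7° ≈ 216°.

216°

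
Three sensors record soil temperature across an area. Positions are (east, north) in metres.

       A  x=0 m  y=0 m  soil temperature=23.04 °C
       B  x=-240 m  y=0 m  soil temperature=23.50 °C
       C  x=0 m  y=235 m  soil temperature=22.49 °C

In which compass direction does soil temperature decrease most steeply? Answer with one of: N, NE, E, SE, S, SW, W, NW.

∂T/∂x = (23.50 − 23.04) / (-240 − 0) = -0.001917
∂T/∂y = (22.49 − 23.04) / (235 − 0) = -0.002340
Steepest decrease is along −∇f = (+0.001917 E, +0.002340 N) → northeast.

NE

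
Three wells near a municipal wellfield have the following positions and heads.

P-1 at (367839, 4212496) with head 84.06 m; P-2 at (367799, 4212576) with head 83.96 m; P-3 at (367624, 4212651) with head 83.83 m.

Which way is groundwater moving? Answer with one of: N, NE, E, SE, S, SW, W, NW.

Three-point gradient (reference P-1): Δ to P-2 = (-40, 80, -0.10), Δ to P-3 = (-215, 155, -0.23).
∂h/∂x = +0.0002636, ∂h/∂y = -0.001118 (det = 11000).
Flow = −∇h = (-0.0002636 east, +0.001118 north), which points north.

N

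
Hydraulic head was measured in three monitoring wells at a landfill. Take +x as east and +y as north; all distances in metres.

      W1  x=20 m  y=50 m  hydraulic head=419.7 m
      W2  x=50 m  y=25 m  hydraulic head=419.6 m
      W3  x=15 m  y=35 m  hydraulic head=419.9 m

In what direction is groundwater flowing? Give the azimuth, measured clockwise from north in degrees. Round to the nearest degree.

Differences from W1: to W2 (Δx, Δy, Δh) = (30, -25, -0.1); to W3 = (-5, -15, +0.2).
Determinant of the coordinate differences = 30·(-15) − (-5)·(-25) = -575.
∂h/∂x = [(-0.1)·(-15) − (+0.2)·(-25)] / -575 = -0.01130
∂h/∂y = [30·(+0.2) − (-5)·(-0.1)] / -575 = -0.009565
Flow direction (−∇h) has components (+0.01130 E, +0.009565 N).
Azimuth = atan2(E, N) = atan2(+0.01130, +0.009565) = 49.8° ≈ 050°.

050°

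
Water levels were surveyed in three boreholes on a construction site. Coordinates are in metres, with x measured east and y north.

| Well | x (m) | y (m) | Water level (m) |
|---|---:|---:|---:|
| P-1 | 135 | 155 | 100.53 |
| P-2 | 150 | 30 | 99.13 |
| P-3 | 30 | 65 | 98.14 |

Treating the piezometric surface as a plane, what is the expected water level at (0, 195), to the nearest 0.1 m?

99.4 m

Taking P-1 as reference: P-2−P-1 = (15, -125, -1.40); P-3−P-1 = (-105, -90, -2.39).
Solve a·Δx + b·Δy = Δh: det = 15·(-90) − (-105)·(-125) = -14475.
∂h/∂x = [(-1.40)·(-90) − (-2.39)·(-125)] / -14475 = +0.01193
∂h/∂y = [15·(-2.39) − (-105)·(-1.40)] / -14475 = +0.01263
h(0, 195) = 100.53 + (+0.01193)·(-135) + (+0.01263)·(40) = 100.53 -1.611 +0.505 = 99.424 m.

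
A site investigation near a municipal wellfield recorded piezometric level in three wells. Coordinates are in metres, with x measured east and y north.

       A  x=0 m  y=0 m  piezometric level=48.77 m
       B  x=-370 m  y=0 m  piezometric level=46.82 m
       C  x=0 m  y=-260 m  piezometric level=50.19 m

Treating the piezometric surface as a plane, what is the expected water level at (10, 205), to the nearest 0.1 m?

47.7 m

∂h/∂x = (46.82 − 48.77) / (-370 − 0) = +0.005270
∂h/∂y = (50.19 − 48.77) / (-260 − 0) = -0.005462
h(10, 205) = 48.77 + (+0.005270)·(10) + (-0.005462)·(205) = 48.77 +0.053 -1.120 = 47.703 m.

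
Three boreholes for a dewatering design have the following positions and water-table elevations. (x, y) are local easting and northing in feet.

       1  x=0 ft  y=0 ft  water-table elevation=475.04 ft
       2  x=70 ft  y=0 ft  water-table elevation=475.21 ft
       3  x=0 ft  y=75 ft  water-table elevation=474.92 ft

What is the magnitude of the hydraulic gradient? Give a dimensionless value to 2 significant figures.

∂h/∂x = (475.21 − 475.04) / (70 − 0) = +0.002429
∂h/∂y = (474.92 − 475.04) / (75 − 0) = -0.001600
|∇h| = √(0.002429² + -0.001600²) = 0.002909

0.0029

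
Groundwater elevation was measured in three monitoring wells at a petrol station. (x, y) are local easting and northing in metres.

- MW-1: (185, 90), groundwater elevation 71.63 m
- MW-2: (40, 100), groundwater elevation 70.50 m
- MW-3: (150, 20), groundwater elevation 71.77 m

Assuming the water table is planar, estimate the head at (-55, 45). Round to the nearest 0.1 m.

70.1 m

With h = a·x + b·y + c and MW-1 as origin, the differences give:
  (-145)·a + 10·b = -1.13
  (-35)·a + (-70)·b = +0.14
Eliminate b (×(-70) and ×10, subtract): 10500·a = 77.700 → a = ∂h/∂x = +0.007400
Back-substitute: b = ∂h/∂y = -0.005700.
h(-55, 45) = 71.63 + (+0.007400)·(-240) + (-0.005700)·(-45) = 71.63 -1.776 +0.256 = 70.111 m.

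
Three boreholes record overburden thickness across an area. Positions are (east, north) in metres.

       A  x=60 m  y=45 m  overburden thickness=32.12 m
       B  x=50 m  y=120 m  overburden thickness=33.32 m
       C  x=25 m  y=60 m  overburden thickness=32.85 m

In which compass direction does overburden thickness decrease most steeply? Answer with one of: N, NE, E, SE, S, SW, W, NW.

SE

Differences from A: to B (Δx, Δy, Δh) = (-10, 75, +1.20); to C = (-35, 15, +0.73).
Determinant of the coordinate differences = (-10)·15 − (-35)·75 = 2475.
∂d/∂x = [(+1.20)·15 − (+0.73)·75] / 2475 = -0.01485
∂d/∂y = [(-10)·(+0.73) − (-35)·(+1.20)] / 2475 = +0.01402
Steepest decrease is along −∇f = (+0.01485 E, -0.01402 N) → southeast.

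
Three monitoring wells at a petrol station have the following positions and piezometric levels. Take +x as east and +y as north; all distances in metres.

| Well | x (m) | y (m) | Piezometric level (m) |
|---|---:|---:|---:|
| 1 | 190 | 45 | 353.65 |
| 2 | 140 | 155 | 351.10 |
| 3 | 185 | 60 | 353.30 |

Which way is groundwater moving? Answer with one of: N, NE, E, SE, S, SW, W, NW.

N

With h = a·x + b·y + c and 1 as origin, the differences give:
  (-50)·a + 110·b = -2.55
  (-5)·a + 15·b = -0.35
Eliminate b (×15 and ×110, subtract): -200·a = 0.250 → a = ∂h/∂x = -0.001250
Back-substitute: b = ∂h/∂y = -0.02375.
Flow = −∇h = (+0.001250 east, +0.02375 north), which points north.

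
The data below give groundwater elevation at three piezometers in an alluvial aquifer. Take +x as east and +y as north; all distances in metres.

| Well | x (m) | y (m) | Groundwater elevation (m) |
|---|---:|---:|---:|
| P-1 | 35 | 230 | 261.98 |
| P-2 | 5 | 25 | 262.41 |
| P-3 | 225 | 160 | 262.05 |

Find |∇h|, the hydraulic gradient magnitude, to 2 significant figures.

With h = a·x + b·y + c and P-1 as origin, the differences give:
  (-30)·a + (-205)·b = +0.43
  190·a + (-70)·b = +0.07
Eliminate b (×(-70) and ×(-205), subtract): 41050·a = -15.750 → a = ∂h/∂x = -0.0003837
Back-substitute: b = ∂h/∂y = -0.002041.
|∇h| = √(-0.0003837² + -0.002041²) = 0.002077

0.0021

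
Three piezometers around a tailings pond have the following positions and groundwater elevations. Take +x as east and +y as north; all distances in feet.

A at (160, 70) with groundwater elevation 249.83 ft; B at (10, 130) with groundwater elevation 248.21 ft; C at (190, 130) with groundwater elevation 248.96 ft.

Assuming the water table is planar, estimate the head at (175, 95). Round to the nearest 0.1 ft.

249.5 ft

Taking A as reference: B−A = (-150, 60, -1.62); C−A = (30, 60, -0.87).
Solve a·Δx + b·Δy = Δh: det = (-150)·60 − 30·60 = -10800.
∂h/∂x = [(-1.62)·60 − (-0.87)·60] / -10800 = +0.004167
∂h/∂y = [(-150)·(-0.87) − 30·(-1.62)] / -10800 = -0.01658
h(175, 95) = 249.83 + (+0.004167)·(15) + (-0.01658)·(25) = 249.83 +0.062 -0.415 = 249.478 ft.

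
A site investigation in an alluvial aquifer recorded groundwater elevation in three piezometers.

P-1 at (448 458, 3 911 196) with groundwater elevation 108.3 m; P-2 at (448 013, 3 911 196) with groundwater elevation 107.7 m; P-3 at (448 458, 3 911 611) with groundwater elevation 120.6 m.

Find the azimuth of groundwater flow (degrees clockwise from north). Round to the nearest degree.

∂h/∂x = (107.7 − 108.3) / (448013 − 448458) = +0.001348
∂h/∂y = (120.6 − 108.3) / (3911611 − 3911196) = +0.02964
Flow direction (−∇h) has components (-0.001348 E, -0.02964 N).
Azimuth = atan2(E, N) = atan2(-0.001348, -0.02964) = 182.6° ≈ 183°.

183°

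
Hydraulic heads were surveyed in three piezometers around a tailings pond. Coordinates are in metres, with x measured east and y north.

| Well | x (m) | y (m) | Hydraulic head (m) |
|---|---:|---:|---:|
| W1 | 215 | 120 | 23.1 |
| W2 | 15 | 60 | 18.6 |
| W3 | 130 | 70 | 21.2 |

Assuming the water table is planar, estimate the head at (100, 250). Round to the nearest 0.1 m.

Differences from W1: to W2 (Δx, Δy, Δh) = (-200, -60, -4.5); to W3 = (-85, -50, -1.9).
Determinant of the coordinate differences = (-200)·(-50) − (-85)·(-60) = 4900.
∂h/∂x = [(-4.5)·(-50) − (-1.9)·(-60)] / 4900 = +0.02265
∂h/∂y = [(-200)·(-1.9) − (-85)·(-4.5)] / 4900 = -0.0005102
h(100, 250) = 23.1 + (+0.02265)·(-115) + (-0.0005102)·(130) = 23.1 -2.605 -0.066 = 20.429 m.

20.4 m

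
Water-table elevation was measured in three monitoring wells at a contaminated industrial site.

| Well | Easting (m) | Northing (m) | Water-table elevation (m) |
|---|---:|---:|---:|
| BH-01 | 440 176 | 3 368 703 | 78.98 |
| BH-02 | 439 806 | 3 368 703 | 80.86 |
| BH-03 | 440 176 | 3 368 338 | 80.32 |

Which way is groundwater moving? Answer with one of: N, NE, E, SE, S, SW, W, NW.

∂h/∂x = (80.86 − 78.98) / (439806 − 440176) = -0.005081
∂h/∂y = (80.32 − 78.98) / (3368338 − 3368703) = -0.003671
Flow = −∇h = (+0.005081 east, +0.003671 north), which points northeast.

NE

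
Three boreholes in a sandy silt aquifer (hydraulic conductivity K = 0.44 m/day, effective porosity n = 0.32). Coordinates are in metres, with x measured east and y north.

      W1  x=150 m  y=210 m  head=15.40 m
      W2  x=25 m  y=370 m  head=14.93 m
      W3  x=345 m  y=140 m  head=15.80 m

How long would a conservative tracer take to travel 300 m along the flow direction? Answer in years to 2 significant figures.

With h = a·x + b·y + c and W1 as origin, the differences give:
  (-125)·a + 160·b = -0.47
  195·a + (-70)·b = +0.40
Eliminate b (×(-70) and ×160, subtract): -22450·a = -31.100 → a = ∂h/∂x = +0.001385
Back-substitute: b = ∂h/∂y = -0.001855.
|∇h| = √(0.001385² + -0.001855²) = 0.002315
Seepage velocity v = K·i/n = 0.44 × 0.002315 / 0.32 = 0.003183 m/day.
t = 300 / 0.003183 = 9.425e+04 days = 258 years.

260 years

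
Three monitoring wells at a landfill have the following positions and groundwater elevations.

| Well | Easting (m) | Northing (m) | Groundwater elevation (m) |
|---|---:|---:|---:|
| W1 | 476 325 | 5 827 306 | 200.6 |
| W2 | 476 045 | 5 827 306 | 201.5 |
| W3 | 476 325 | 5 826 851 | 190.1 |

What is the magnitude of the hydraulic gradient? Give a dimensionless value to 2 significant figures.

0.023

∂h/∂x = (201.5 − 200.6) / (476045 − 476325) = -0.003214
∂h/∂y = (190.1 − 200.6) / (5826851 − 5827306) = +0.02308
|∇h| = √(-0.003214² + 0.02308²) = 0.0233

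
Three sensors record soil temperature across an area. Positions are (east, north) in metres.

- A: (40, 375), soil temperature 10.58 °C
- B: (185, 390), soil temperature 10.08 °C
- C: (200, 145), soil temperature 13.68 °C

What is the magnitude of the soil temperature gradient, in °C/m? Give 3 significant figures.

0.0149 °C/m

With T = a·x + b·y + c and A as origin, the differences give:
  145·a + 15·b = -0.50
  160·a + (-230)·b = +3.10
Eliminate b (×(-230) and ×15, subtract): -35750·a = 68.500 → a = ∂T/∂x = -0.001916
Back-substitute: b = ∂T/∂y = -0.01481.
|∇f| = √(-0.001916² + -0.01481²) = 0.01493 °C/m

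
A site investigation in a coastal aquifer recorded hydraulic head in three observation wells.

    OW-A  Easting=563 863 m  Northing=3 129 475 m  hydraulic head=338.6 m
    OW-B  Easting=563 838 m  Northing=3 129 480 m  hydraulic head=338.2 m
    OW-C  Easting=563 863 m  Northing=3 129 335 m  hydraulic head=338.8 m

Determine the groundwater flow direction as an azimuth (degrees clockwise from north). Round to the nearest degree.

275°

Three-point gradient (reference OW-A): Δ to OW-B = (-25, 5, -0.4), Δ to OW-C = (0, -140, +0.2).
∂h/∂x = +0.01571, ∂h/∂y = -0.001429 (det = 3500).
Flow direction (−∇h) has components (-0.01571 E, +0.001429 N).
Azimuth = atan2(E, N) = atan2(-0.01571, +0.001429) = 275.2° ≈ 275°.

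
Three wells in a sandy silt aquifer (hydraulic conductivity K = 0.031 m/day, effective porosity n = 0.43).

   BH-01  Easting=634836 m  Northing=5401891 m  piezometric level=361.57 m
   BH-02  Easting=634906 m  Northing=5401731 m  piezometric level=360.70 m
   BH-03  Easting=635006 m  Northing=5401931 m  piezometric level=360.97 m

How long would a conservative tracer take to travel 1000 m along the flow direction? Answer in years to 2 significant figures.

Three-point gradient (reference BH-01): Δ to BH-02 = (70, -160, -0.87), Δ to BH-03 = (170, 40, -0.60).
∂h/∂x = -0.004360, ∂h/∂y = +0.003530 (det = 30000).
|∇h| = √(-0.004360² + 0.003530²) = 0.00561
Seepage velocity v = K·i/n = 0.031 × 0.00561 / 0.43 = 0.0004044 m/day.
t = 1000 / 0.0004044 = 2.473e+06 days = 6.77e+03 years.

6800 years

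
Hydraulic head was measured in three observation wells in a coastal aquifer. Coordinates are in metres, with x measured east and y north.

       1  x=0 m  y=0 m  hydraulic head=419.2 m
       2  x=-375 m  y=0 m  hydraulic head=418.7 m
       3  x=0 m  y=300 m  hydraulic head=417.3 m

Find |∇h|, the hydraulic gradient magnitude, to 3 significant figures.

0.00647

∂h/∂x = (418.7 − 419.2) / (-375 − 0) = +0.001333
∂h/∂y = (417.3 − 419.2) / (300 − 0) = -0.006333
|∇h| = √(0.001333² + -0.006333²) = 0.006472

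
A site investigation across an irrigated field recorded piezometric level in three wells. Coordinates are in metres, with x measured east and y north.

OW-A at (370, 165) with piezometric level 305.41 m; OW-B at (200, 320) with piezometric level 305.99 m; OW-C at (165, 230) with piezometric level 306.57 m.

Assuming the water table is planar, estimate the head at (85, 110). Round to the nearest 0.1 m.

307.6 m

With h = a·x + b·y + c and OW-A as origin, the differences give:
  (-170)·a + 155·b = +0.58
  (-205)·a + 65·b = +1.16
Eliminate b (×65 and ×155, subtract): 20725·a = -142.100 → a = ∂h/∂x = -0.006856
Back-substitute: b = ∂h/∂y = -0.003778.
h(85, 110) = 305.41 + (-0.006856)·(-285) + (-0.003778)·(-55) = 305.41 +1.954 +0.208 = 307.572 m.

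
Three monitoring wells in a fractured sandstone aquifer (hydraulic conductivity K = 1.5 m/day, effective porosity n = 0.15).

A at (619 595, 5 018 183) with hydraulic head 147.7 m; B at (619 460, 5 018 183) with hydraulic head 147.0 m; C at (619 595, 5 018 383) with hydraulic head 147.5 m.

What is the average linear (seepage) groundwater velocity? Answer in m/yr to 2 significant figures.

∂h/∂x = (147.0 − 147.7) / (619460 − 619595) = +0.005185
∂h/∂y = (147.5 − 147.7) / (5018383 − 5018183) = -0.0010000
|∇h| = √(0.005185² + -0.0010000²) = 0.005281
Seepage velocity v = K·i/n = 1.5 × 0.005281 / 0.15 = 0.05281 m/day = 19.29 m/yr.

19 m/yr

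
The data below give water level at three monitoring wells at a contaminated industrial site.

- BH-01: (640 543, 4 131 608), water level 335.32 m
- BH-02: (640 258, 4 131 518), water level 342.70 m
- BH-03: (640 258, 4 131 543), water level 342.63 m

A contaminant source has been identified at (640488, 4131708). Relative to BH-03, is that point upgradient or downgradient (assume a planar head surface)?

Differences from BH-01: to BH-02 (Δx, Δy, Δh) = (-285, -90, +7.38); to BH-03 = (-285, -65, +7.31).
Determinant of the coordinate differences = (-285)·(-65) − (-285)·(-90) = -7125.
∂h/∂x = [(+7.38)·(-65) − (+7.31)·(-90)] / -7125 = -0.02501
∂h/∂y = [(-285)·(+7.31) − (-285)·(+7.38)] / -7125 = -0.002800
Head at (640488, 4131708) = 335.32 + (-0.02501)·(-55) + (-0.002800)·(100) = 336.42 m.
That is lower than the 342.63 m at BH-03, so the point is downgradient.

downgradient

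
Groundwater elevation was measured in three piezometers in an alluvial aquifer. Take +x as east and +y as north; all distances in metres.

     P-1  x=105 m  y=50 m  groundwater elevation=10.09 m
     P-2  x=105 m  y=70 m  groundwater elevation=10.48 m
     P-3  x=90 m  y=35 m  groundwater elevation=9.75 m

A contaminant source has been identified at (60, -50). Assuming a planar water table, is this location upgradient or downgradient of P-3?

downgradient

Taking P-1 as reference: P-2−P-1 = (0, 20, +0.39); P-3−P-1 = (-15, -15, -0.34).
Determinant of the coordinate differences = 0·(-15) − (-15)·20 = 300.
∂h/∂x = [(+0.39)·(-15) − (-0.34)·20] / 300 = +0.003167
∂h/∂y = [0·(-0.34) − (-15)·(+0.39)] / 300 = +0.01950
Head at (60, -50) = 10.09 + (+0.003167)·(-45) + (+0.01950)·(-100) = 8.00 m.
That is lower than the 9.75 m at P-3, so the point is downgradient.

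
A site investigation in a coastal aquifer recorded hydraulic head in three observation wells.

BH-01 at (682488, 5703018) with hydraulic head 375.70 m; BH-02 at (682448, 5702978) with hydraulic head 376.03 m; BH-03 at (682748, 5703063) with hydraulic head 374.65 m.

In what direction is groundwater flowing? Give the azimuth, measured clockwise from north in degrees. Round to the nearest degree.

With h = a·x + b·y + c and BH-01 as origin, the differences give:
  (-40)·a + (-40)·b = +0.33
  260·a + 45·b = -1.05
Eliminate b (×45 and ×(-40), subtract): 8600·a = -27.150 → a = ∂h/∂x = -0.003157
Back-substitute: b = ∂h/∂y = -0.005093.
Flow direction (−∇h) has components (+0.003157 E, +0.005093 N).
Azimuth = atan2(E, N) = atan2(+0.003157, +0.005093) = 31.8° ≈ 032°.

032°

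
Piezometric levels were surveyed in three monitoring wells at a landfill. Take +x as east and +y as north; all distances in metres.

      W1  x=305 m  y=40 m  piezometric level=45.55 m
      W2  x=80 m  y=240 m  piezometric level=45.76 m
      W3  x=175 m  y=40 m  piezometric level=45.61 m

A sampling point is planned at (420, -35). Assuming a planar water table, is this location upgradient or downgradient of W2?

Taking W1 as reference: W2−W1 = (-225, 200, +0.21); W3−W1 = (-130, 0, +0.06).
Solve a·Δx + b·Δy = Δh: det = (-225)·0 − (-130)·200 = 26000.
∂h/∂x = [(+0.21)·0 − (+0.06)·200] / 26000 = -0.0004615
∂h/∂y = [(-225)·(+0.06) − (-130)·(+0.21)] / 26000 = +0.0005308
Head at (420, -35) = 45.55 + (-0.0004615)·(115) + (+0.0005308)·(-75) = 45.46 m.
That is lower than the 45.76 m at W2, so the point is downgradient.

downgradient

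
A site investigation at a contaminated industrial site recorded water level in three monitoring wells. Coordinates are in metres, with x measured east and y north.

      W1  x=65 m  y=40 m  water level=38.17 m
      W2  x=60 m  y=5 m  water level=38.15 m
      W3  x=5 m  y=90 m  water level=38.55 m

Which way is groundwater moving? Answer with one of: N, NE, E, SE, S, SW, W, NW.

E

Three-point gradient (reference W1): Δ to W2 = (-5, -35, -0.02), Δ to W3 = (-60, 50, +0.38).
∂h/∂x = -0.005234, ∂h/∂y = +0.001319 (det = -2350).
Flow = −∇h = (+0.005234 east, -0.001319 north), which points east.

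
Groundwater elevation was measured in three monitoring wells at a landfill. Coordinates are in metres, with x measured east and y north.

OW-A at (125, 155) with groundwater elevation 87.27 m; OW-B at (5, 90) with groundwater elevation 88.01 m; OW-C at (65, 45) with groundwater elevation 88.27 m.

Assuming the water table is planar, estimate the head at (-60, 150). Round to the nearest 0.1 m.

With h = a·x + b·y + c and OW-A as origin, the differences give:
  (-120)·a + (-65)·b = +0.74
  (-60)·a + (-110)·b = +1.00
Eliminate b (×(-110) and ×(-65), subtract): 9300·a = -16.400 → a = ∂h/∂x = -0.001763
Back-substitute: b = ∂h/∂y = -0.008129.
h(-60, 150) = 87.27 + (-0.001763)·(-185) + (-0.008129)·(-5) = 87.27 +0.326 +0.041 = 87.637 m.

87.6 m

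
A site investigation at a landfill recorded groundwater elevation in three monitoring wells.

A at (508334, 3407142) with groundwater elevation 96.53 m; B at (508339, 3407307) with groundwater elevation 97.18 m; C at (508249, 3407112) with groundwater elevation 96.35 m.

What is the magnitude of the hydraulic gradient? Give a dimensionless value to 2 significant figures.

Three-point gradient (reference A): Δ to B = (5, 165, +0.65), Δ to C = (-85, -30, -0.18).
∂h/∂x = +0.0007351, ∂h/∂y = +0.003917 (det = 13875).
|∇h| = √(0.0007351² + 0.003917²) = 0.003985

0.0040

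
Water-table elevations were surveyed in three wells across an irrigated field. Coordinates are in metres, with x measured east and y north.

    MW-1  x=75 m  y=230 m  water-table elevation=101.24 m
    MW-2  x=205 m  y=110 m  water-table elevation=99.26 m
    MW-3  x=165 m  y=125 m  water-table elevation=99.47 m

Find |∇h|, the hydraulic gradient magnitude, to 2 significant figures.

0.018

Taking MW-1 as reference: MW-2−MW-1 = (130, -120, -1.98); MW-3−MW-1 = (90, -105, -1.77).
Determinant of the coordinate differences = 130·(-105) − 90·(-120) = -2850.
∂h/∂x = [(-1.98)·(-105) − (-1.77)·(-120)] / -2850 = +0.001579
∂h/∂y = [130·(-1.77) − 90·(-1.98)] / -2850 = +0.01821
|∇h| = √(0.001579² + 0.01821²) = 0.01828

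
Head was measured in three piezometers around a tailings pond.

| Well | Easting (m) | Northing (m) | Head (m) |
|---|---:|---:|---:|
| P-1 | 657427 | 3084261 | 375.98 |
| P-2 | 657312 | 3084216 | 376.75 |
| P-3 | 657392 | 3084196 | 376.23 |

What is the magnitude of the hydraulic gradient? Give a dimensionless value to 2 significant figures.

0.0066

Differences from P-1: to P-2 (Δx, Δy, Δh) = (-115, -45, +0.77); to P-3 = (-35, -65, +0.25).
Solve a·Δx + b·Δy = Δh: det = (-115)·(-65) − (-35)·(-45) = 5900.
∂h/∂x = [(+0.77)·(-65) − (+0.25)·(-45)] / 5900 = -0.006576
∂h/∂y = [(-115)·(+0.25) − (-35)·(+0.77)] / 5900 = -0.0003051
|∇h| = √(-0.006576² + -0.0003051²) = 0.006583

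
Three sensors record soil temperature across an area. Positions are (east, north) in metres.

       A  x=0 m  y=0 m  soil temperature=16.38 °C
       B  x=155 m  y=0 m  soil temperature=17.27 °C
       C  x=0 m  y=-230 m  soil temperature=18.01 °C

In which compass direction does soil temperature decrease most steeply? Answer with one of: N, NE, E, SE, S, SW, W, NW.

∂T/∂x = (17.27 − 16.38) / (155 − 0) = +0.005742
∂T/∂y = (18.01 − 16.38) / (-230 − 0) = -0.007087
Steepest decrease is along −∇f = (-0.005742 E, +0.007087 N) → northwest.

NW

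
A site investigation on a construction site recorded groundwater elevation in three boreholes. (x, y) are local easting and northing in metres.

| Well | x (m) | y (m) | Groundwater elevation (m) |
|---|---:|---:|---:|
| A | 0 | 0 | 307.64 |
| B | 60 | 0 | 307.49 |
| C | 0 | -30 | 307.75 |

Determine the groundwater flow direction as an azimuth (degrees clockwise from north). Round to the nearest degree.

034°

∂h/∂x = (307.49 − 307.64) / (60 − 0) = -0.002500
∂h/∂y = (307.75 − 307.64) / (-30 − 0) = -0.003667
Flow direction (−∇h) has components (+0.002500 E, +0.003667 N).
Azimuth = atan2(E, N) = atan2(+0.002500, +0.003667) = 34.3° ≈ 034°.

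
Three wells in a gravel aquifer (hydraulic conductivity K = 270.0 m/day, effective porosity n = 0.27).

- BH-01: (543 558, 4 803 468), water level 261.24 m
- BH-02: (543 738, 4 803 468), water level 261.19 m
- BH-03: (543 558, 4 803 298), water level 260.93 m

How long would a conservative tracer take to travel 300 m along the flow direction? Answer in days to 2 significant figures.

∂h/∂x = (261.19 − 261.24) / (543738 − 543558) = -0.0002778
∂h/∂y = (260.93 − 261.24) / (4803298 − 4803468) = +0.001824
|∇h| = √(-0.0002778² + 0.001824²) = 0.001845
Seepage velocity v = K·i/n = 270.0 × 0.001845 / 0.27 = 1.845 m/day.
t = 300 / 1.845 = 162.6 days.

160 days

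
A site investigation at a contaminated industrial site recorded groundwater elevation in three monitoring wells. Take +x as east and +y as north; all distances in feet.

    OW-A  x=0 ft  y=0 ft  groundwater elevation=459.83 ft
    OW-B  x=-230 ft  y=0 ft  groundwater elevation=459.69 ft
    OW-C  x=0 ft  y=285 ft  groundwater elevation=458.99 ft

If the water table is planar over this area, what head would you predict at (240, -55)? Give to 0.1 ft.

∂h/∂x = (459.69 − 459.83) / (-230 − 0) = +0.0006087
∂h/∂y = (458.99 − 459.83) / (285 − 0) = -0.002947
h(240, -55) = 459.83 + (+0.0006087)·(240) + (-0.002947)·(-55) = 459.83 +0.146 +0.162 = 460.138 ft.

460.1 ft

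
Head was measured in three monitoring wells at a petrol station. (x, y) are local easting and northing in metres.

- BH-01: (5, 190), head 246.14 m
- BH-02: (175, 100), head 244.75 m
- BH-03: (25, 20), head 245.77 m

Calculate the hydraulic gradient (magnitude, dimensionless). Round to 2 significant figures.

Three-point gradient (reference BH-01): Δ to BH-02 = (170, -90, -1.39), Δ to BH-03 = (20, -170, -0.37).
∂h/∂x = -0.007491, ∂h/∂y = +0.001295 (det = -27100).
|∇h| = √(-0.007491² + 0.001295²) = 0.007602

0.0076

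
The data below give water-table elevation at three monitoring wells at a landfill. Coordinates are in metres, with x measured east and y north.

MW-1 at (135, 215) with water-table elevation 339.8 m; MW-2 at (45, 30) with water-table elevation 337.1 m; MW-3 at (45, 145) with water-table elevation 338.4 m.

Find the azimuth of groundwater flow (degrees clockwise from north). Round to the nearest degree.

211°

Differences from MW-1: to MW-2 (Δx, Δy, Δh) = (-90, -185, -2.7); to MW-3 = (-90, -70, -1.4).
Determinant of the coordinate differences = (-90)·(-70) − (-90)·(-185) = -10350.
∂h/∂x = [(-2.7)·(-70) − (-1.4)·(-185)] / -10350 = +0.006763
∂h/∂y = [(-90)·(-1.4) − (-90)·(-2.7)] / -10350 = +0.01130
Flow direction (−∇h) has components (-0.006763 E, -0.01130 N).
Azimuth = atan2(E, N) = atan2(-0.006763, -0.01130) = 210.9° ≈ 211°.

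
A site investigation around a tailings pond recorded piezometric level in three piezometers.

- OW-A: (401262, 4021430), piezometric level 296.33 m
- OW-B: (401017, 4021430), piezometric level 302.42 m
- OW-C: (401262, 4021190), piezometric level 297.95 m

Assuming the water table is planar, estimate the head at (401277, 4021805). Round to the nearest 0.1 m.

293.4 m

∂h/∂x = (302.42 − 296.33) / (401017 − 401262) = -0.02486
∂h/∂y = (297.95 − 296.33) / (4021190 − 4021430) = -0.006750
h(401277, 4021805) = 296.33 + (-0.02486)·(15) + (-0.006750)·(375) = 296.33 -0.373 -2.531 = 293.426 m.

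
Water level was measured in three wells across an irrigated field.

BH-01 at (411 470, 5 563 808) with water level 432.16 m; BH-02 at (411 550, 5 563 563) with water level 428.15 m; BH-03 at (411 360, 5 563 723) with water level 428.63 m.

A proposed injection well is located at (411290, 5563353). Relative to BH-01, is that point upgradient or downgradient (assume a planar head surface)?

downgradient

With h = a·x + b·y + c and BH-01 as origin, the differences give:
  80·a + (-245)·b = -4.01
  (-110)·a + (-85)·b = -3.53
Eliminate b (×(-85) and ×(-245), subtract): -33750·a = -524.000 → a = ∂h/∂x = +0.01553
Back-substitute: b = ∂h/∂y = +0.02144.
Head at (411290, 5563353) = 432.16 + (+0.01553)·(-180) + (+0.02144)·(-455) = 419.61 m.
That is lower than the 432.16 m at BH-01, so the point is downgradient.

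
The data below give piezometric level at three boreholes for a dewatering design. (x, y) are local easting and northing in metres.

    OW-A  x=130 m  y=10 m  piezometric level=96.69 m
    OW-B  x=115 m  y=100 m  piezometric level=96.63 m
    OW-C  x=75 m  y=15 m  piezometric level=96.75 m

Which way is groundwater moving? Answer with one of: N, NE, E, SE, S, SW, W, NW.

Taking OW-A as reference: OW-B−OW-A = (-15, 90, -0.06); OW-C−OW-A = (-55, 5, +0.06).
Determinant of the coordinate differences = (-15)·5 − (-55)·90 = 4875.
∂h/∂x = [(-0.06)·5 − (+0.06)·90] / 4875 = -0.001169
∂h/∂y = [(-15)·(+0.06) − (-55)·(-0.06)] / 4875 = -0.0008615
Flow = −∇h = (+0.001169 east, +0.0008615 north), which points northeast.

NE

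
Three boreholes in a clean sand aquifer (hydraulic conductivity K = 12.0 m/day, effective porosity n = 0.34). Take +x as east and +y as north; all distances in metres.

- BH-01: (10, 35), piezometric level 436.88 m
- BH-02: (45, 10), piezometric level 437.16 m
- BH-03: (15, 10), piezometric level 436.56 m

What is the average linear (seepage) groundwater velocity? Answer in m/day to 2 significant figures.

Differences from BH-01: to BH-02 (Δx, Δy, Δh) = (35, -25, +0.28); to BH-03 = (5, -25, -0.32).
Solve a·Δx + b·Δy = Δh: det = 35·(-25) − 5·(-25) = -750.
∂h/∂x = [(+0.28)·(-25) − (-0.32)·(-25)] / -750 = +0.02000
∂h/∂y = [35·(-0.32) − 5·(+0.28)] / -750 = +0.01680
|∇h| = √(0.02000² + 0.01680²) = 0.02612
Seepage velocity v = K·i/n = 12.0 × 0.02612 / 0.34 = 0.9219 m/day.

0.92 m/day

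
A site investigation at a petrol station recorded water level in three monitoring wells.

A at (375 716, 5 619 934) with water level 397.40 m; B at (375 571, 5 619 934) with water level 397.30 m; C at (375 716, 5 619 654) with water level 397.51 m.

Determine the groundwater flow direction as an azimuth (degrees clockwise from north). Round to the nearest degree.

∂h/∂x = (397.30 − 397.40) / (375571 − 375716) = +0.0006897
∂h/∂y = (397.51 − 397.40) / (5619654 − 5619934) = -0.0003929
Flow direction (−∇h) has components (-0.0006897 E, +0.0003929 N).
Azimuth = atan2(E, N) = atan2(-0.0006897, +0.0003929) = 299.7° ≈ 300°.

300°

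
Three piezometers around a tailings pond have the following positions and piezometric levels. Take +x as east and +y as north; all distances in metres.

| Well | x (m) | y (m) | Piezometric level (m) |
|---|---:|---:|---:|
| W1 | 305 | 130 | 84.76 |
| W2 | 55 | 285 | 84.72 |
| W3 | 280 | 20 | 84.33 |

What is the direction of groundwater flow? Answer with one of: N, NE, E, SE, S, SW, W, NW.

With h = a·x + b·y + c and W1 as origin, the differences give:
  (-250)·a + 155·b = -0.04
  (-25)·a + (-110)·b = -0.43
Eliminate b (×(-110) and ×155, subtract): 31375·a = 71.050 → a = ∂h/∂x = +0.002265
Back-substitute: b = ∂h/∂y = +0.003394.
Flow = −∇h = (-0.002265 east, -0.003394 north), which points southwest.

SW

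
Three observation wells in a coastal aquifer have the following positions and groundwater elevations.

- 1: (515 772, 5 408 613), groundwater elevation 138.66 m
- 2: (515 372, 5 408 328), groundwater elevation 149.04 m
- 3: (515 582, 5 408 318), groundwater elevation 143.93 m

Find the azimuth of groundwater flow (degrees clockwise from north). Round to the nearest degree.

With h = a·x + b·y + c and 1 as origin, the differences give:
  (-400)·a + (-285)·b = +10.38
  (-190)·a + (-295)·b = +5.27
Eliminate b (×(-295) and ×(-285), subtract): 63850·a = -1560.150 → a = ∂h/∂x = -0.02443
Back-substitute: b = ∂h/∂y = -0.002127.
Flow direction (−∇h) has components (+0.02443 E, +0.002127 N).
Azimuth = atan2(E, N) = atan2(+0.02443, +0.002127) = 85.0° ≈ 085°.

085°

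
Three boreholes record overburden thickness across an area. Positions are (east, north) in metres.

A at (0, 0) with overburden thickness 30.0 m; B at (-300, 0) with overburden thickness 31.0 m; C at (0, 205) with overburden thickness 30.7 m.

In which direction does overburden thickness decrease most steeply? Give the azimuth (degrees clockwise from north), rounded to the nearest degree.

∂d/∂x = (31.0 − 30.0) / (-300 − 0) = -0.003333
∂d/∂y = (30.7 − 30.0) / (205 − 0) = +0.003415
Steepest decrease is along −∇f: components (+0.003333 E, -0.003415 N).
Azimuth = atan2(+0.003333, -0.003415) = 135.7° ≈ 136°.

136°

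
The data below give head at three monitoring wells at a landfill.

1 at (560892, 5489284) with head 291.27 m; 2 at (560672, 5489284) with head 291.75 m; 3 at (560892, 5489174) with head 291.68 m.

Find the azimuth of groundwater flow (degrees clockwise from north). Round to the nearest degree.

∂h/∂x = (291.75 − 291.27) / (560672 − 560892) = -0.002182
∂h/∂y = (291.68 − 291.27) / (5489174 − 5489284) = -0.003727
Flow direction (−∇h) has components (+0.002182 E, +0.003727 N).
Azimuth = atan2(E, N) = atan2(+0.002182, +0.003727) = 30.3° ≈ 030°.

030°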